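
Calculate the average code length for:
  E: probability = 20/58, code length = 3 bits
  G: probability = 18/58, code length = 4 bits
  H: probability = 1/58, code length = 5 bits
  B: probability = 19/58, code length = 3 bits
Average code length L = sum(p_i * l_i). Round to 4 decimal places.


Weighted contributions p_i * l_i:
  E: (20/58) * 3 = 60/58
  G: (18/58) * 4 = 72/58
  H: (1/58) * 5 = 5/58
  B: (19/58) * 3 = 57/58
Sum = (60 + 72 + 5 + 57)/58 = 194/58

L = 194/58 = 3.3448 bits/symbol


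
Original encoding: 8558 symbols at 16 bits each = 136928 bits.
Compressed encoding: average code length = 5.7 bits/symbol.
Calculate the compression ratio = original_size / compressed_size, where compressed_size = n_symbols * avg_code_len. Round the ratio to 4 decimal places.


original_size = n_symbols * orig_bits = 8558 * 16 = 136928 bits
compressed_size = n_symbols * avg_code_len = 8558 * 5.7 = 48780.6 bits
ratio = original_size / compressed_size = 136928 / 48780.6 = 2.807

Compression ratio = 2.807


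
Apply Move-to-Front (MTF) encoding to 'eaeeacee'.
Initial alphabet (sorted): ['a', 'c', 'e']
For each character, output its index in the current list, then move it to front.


MTF encoding:
'e': index 2 in ['a', 'c', 'e'] -> ['e', 'a', 'c']
'a': index 1 in ['e', 'a', 'c'] -> ['a', 'e', 'c']
'e': index 1 in ['a', 'e', 'c'] -> ['e', 'a', 'c']
'e': index 0 in ['e', 'a', 'c'] -> ['e', 'a', 'c']
'a': index 1 in ['e', 'a', 'c'] -> ['a', 'e', 'c']
'c': index 2 in ['a', 'e', 'c'] -> ['c', 'a', 'e']
'e': index 2 in ['c', 'a', 'e'] -> ['e', 'c', 'a']
'e': index 0 in ['e', 'c', 'a'] -> ['e', 'c', 'a']


Output: [2, 1, 1, 0, 1, 2, 2, 0]


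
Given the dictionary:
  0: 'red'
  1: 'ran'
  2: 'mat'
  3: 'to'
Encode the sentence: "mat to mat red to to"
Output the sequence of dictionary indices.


Look up each word in the dictionary:
  'mat' -> 2
  'to' -> 3
  'mat' -> 2
  'red' -> 0
  'to' -> 3
  'to' -> 3

Encoded: [2, 3, 2, 0, 3, 3]


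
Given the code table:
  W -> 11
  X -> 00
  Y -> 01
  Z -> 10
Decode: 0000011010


Decoding:
00 -> X
00 -> X
01 -> Y
10 -> Z
10 -> Z


Result: XXYZZ


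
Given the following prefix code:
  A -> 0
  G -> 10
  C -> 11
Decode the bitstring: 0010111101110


Decoding step by step:
Bits 0 -> A
Bits 0 -> A
Bits 10 -> G
Bits 11 -> C
Bits 11 -> C
Bits 0 -> A
Bits 11 -> C
Bits 10 -> G


Decoded message: AAGCCACG


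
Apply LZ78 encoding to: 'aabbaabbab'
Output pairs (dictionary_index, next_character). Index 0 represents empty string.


LZ78 encoding steps:
Dictionary: {0: ''}
Step 1: w='' (idx 0), next='a' -> output (0, 'a'), add 'a' as idx 1
Step 2: w='a' (idx 1), next='b' -> output (1, 'b'), add 'ab' as idx 2
Step 3: w='' (idx 0), next='b' -> output (0, 'b'), add 'b' as idx 3
Step 4: w='a' (idx 1), next='a' -> output (1, 'a'), add 'aa' as idx 4
Step 5: w='b' (idx 3), next='b' -> output (3, 'b'), add 'bb' as idx 5
Step 6: w='ab' (idx 2), end of input -> output (2, '')


Encoded: [(0, 'a'), (1, 'b'), (0, 'b'), (1, 'a'), (3, 'b'), (2, '')]


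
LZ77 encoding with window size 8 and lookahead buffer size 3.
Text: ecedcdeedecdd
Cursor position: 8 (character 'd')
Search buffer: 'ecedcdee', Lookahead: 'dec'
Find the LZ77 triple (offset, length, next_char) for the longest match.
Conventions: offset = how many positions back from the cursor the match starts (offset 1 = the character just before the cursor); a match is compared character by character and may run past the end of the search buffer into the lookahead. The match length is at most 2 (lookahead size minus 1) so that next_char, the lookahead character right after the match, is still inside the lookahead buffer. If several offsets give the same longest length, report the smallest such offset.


Try each offset into the search buffer:
  offset=1 (pos 7, char 'e'): match length 0
  offset=2 (pos 6, char 'e'): match length 0
  offset=3 (pos 5, char 'd'): match length 2
  offset=4 (pos 4, char 'c'): match length 0
  offset=5 (pos 3, char 'd'): match length 1
  offset=6 (pos 2, char 'e'): match length 0
  offset=7 (pos 1, char 'c'): match length 0
  offset=8 (pos 0, char 'e'): match length 0
Longest match has length 2 at offset 3.
next_char = character at position 8 + 2 = 10 -> 'c'

Best match: offset=3, length=2 (matching 'de' starting at position 5)
LZ77 triple: (3, 2, 'c')


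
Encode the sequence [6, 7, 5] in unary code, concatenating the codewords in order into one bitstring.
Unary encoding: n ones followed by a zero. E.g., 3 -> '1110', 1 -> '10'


Encode each number as n ones followed by a terminating 0:
  6 -> 1111110 (7 bits)
  7 -> 11111110 (8 bits)
  5 -> 111110 (6 bits)
Total length = 7 + 8 + 6 = 21 bits.

Unary([6, 7, 5]) = 111111011111110111110 (21 bits)


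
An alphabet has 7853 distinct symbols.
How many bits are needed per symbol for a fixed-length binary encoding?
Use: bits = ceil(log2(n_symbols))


log2(7853) = 12.939
Bracket: 2^12 = 4096 < 7853 <= 2^13 = 8192
So ceil(log2(7853)) = 13

bits = ceil(log2(7853)) = ceil(12.939) = 13 bits


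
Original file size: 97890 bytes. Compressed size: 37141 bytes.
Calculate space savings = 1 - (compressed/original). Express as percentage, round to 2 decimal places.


ratio = compressed/original = 37141/97890 = 0.379416
savings = 1 - ratio = 1 - 0.379416 = 0.620584
as a percentage: 0.620584 * 100 = 62.06%

Space savings = 1 - 37141/97890 = 62.06%


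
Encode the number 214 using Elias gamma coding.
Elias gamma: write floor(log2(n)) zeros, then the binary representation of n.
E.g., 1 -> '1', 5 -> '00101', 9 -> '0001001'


num_bits = floor(log2(214)) + 1 = 8
leading_zeros = num_bits - 1 = 7
binary(214) = 11010110

Elias gamma(214) = '0000000' + '11010110' = 000000011010110 (15 bits)


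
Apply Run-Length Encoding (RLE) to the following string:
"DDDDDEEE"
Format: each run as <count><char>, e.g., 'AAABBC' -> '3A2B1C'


Scanning runs left to right:
  i=0: run of 'D' x 5 -> '5D'
  i=5: run of 'E' x 3 -> '3E'

RLE = 5D3E


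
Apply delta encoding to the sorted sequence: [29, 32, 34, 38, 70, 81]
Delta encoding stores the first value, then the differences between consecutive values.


First value: 29
Deltas:
  32 - 29 = 3
  34 - 32 = 2
  38 - 34 = 4
  70 - 38 = 32
  81 - 70 = 11


Delta encoded: [29, 3, 2, 4, 32, 11]


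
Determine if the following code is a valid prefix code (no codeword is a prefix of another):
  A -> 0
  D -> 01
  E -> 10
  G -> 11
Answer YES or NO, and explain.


Checking each pair (does one codeword prefix another?):
  A='0' vs D='01': prefix -- VIOLATION

NO -- this is NOT a valid prefix code. A (0) is a prefix of D (01).


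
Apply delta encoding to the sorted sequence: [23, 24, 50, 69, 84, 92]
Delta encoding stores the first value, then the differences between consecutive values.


First value: 23
Deltas:
  24 - 23 = 1
  50 - 24 = 26
  69 - 50 = 19
  84 - 69 = 15
  92 - 84 = 8


Delta encoded: [23, 1, 26, 19, 15, 8]


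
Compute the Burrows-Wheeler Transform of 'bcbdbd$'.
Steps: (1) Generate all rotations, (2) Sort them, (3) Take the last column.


Rotations (sorted):
  0: $bcbdbd -> last char: d
  1: bcbdbd$ -> last char: $
  2: bd$bcbd -> last char: d
  3: bdbd$bc -> last char: c
  4: cbdbd$b -> last char: b
  5: d$bcbdb -> last char: b
  6: dbd$bcb -> last char: b


BWT = d$dcbbb


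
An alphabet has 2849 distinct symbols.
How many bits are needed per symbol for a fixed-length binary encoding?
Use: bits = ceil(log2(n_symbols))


log2(2849) = 11.4762
Bracket: 2^11 = 2048 < 2849 <= 2^12 = 4096
So ceil(log2(2849)) = 12

bits = ceil(log2(2849)) = ceil(11.4762) = 12 bits


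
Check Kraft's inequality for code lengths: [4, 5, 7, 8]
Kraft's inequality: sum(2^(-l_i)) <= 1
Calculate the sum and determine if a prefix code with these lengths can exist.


Sum = 2^(-4) + 2^(-5) + 2^(-7) + 2^(-8)
    = 0.0625 + 0.03125 + 0.0078125 + 0.00390625
    = 27/256 = 0.10546875
Since 0.10546875 <= 1, Kraft's inequality IS satisfied.
A prefix code with these lengths CAN exist.

Kraft sum = 0.10546875. Satisfied.


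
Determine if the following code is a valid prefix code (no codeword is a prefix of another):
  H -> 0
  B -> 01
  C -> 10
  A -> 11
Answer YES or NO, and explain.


Checking each pair (does one codeword prefix another?):
  H='0' vs B='01': prefix -- VIOLATION

NO -- this is NOT a valid prefix code. H (0) is a prefix of B (01).


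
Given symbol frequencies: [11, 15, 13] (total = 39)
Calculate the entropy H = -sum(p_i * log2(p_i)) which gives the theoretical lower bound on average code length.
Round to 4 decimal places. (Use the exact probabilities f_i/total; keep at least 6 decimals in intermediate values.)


Per-symbol terms -p_i * log2(p_i) with p_i = f_i/39:
  p = 11/39 = 0.282051: log2(p) = -1.825971, -p*log2(p) = 0.515017
  p = 15/39 = 0.384615: log2(p) = -1.378512, -p*log2(p) = 0.530197
  p = 13/39 = 0.333333: log2(p) = -1.584963, -p*log2(p) = 0.528321
H = 0.515017 + 0.530197 + 0.528321 = 1.573535

H = 1.5735 bits/symbol


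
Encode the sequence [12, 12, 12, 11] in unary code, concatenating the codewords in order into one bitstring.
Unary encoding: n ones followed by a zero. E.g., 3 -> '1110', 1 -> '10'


Encode each number as n ones followed by a terminating 0:
  12 -> 1111111111110 (13 bits)
  12 -> 1111111111110 (13 bits)
  12 -> 1111111111110 (13 bits)
  11 -> 111111111110 (12 bits)
Total length = 13 + 13 + 13 + 12 = 51 bits.

Unary([12, 12, 12, 11]) = 111111111111011111111111101111111111110111111111110 (51 bits)


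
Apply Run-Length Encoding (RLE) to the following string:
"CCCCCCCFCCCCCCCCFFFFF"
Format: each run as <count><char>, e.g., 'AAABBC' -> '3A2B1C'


Scanning runs left to right:
  i=0: run of 'C' x 7 -> '7C'
  i=7: run of 'F' x 1 -> '1F'
  i=8: run of 'C' x 8 -> '8C'
  i=16: run of 'F' x 5 -> '5F'

RLE = 7C1F8C5F


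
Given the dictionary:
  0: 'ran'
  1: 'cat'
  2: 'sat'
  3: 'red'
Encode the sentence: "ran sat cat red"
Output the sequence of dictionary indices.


Look up each word in the dictionary:
  'ran' -> 0
  'sat' -> 2
  'cat' -> 1
  'red' -> 3

Encoded: [0, 2, 1, 3]


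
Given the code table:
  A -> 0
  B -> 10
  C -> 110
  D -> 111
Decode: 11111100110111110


Decoding:
111 -> D
111 -> D
0 -> A
0 -> A
110 -> C
111 -> D
110 -> C


Result: DDAACDC


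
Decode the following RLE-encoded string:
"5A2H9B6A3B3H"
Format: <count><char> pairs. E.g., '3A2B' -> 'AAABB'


Expanding each <count><char> pair:
  5A -> 'AAAAA'
  2H -> 'HH'
  9B -> 'BBBBBBBBB'
  6A -> 'AAAAAA'
  3B -> 'BBB'
  3H -> 'HHH'

Decoded = AAAAAHHBBBBBBBBBAAAAAABBBHHH


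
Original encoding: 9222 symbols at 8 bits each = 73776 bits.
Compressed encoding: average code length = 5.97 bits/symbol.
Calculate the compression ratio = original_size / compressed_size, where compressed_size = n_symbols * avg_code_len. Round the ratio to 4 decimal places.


original_size = n_symbols * orig_bits = 9222 * 8 = 73776 bits
compressed_size = n_symbols * avg_code_len = 9222 * 5.97 = 55055.34 bits
ratio = original_size / compressed_size = 73776 / 55055.34 = 1.34

Compression ratio = 1.34


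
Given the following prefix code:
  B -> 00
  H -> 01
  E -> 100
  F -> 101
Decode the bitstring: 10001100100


Decoding step by step:
Bits 100 -> E
Bits 01 -> H
Bits 100 -> E
Bits 100 -> E


Decoded message: EHEE


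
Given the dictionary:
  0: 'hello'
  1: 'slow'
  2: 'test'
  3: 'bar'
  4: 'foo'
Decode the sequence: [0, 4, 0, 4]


Look up each index in the dictionary:
  0 -> 'hello'
  4 -> 'foo'
  0 -> 'hello'
  4 -> 'foo'

Decoded: "hello foo hello foo"


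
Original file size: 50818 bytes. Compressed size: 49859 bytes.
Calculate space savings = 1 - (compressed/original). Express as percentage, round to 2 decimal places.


ratio = compressed/original = 49859/50818 = 0.981129
savings = 1 - ratio = 1 - 0.981129 = 0.018871
as a percentage: 0.018871 * 100 = 1.89%

Space savings = 1 - 49859/50818 = 1.89%


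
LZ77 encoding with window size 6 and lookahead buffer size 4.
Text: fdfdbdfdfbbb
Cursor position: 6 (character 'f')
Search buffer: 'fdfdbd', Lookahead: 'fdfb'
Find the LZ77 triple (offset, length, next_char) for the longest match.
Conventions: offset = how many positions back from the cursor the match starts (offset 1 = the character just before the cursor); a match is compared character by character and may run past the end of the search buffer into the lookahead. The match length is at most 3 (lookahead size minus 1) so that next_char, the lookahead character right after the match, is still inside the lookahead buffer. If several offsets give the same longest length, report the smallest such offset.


Try each offset into the search buffer:
  offset=1 (pos 5, char 'd'): match length 0
  offset=2 (pos 4, char 'b'): match length 0
  offset=3 (pos 3, char 'd'): match length 0
  offset=4 (pos 2, char 'f'): match length 2
  offset=5 (pos 1, char 'd'): match length 0
  offset=6 (pos 0, char 'f'): match length 3
Longest match has length 3 at offset 6.
next_char = character at position 6 + 3 = 9 -> 'b'

Best match: offset=6, length=3 (matching 'fdf' starting at position 0)
LZ77 triple: (6, 3, 'b')


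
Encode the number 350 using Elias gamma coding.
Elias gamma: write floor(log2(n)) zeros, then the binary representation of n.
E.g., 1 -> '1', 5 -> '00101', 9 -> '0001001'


num_bits = floor(log2(350)) + 1 = 9
leading_zeros = num_bits - 1 = 8
binary(350) = 101011110

Elias gamma(350) = '00000000' + '101011110' = 00000000101011110 (17 bits)


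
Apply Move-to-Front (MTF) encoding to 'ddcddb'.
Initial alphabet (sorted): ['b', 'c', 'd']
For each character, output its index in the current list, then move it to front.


MTF encoding:
'd': index 2 in ['b', 'c', 'd'] -> ['d', 'b', 'c']
'd': index 0 in ['d', 'b', 'c'] -> ['d', 'b', 'c']
'c': index 2 in ['d', 'b', 'c'] -> ['c', 'd', 'b']
'd': index 1 in ['c', 'd', 'b'] -> ['d', 'c', 'b']
'd': index 0 in ['d', 'c', 'b'] -> ['d', 'c', 'b']
'b': index 2 in ['d', 'c', 'b'] -> ['b', 'd', 'c']


Output: [2, 0, 2, 1, 0, 2]


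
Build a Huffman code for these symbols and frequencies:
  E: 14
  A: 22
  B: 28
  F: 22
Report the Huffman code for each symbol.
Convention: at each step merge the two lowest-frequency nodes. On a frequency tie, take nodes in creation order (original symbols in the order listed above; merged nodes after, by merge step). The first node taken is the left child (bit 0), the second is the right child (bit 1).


Huffman tree construction:
Step 1: Merge E(14) + A(22) = 36
Step 2: Merge F(22) + B(28) = 50
Step 3: Merge (E+A)(36) + (F+B)(50) = 86
Read each symbol's code off the tree from the root (left child = 0, right child = 1).

Codes:
  E: 00 (length 2)
  A: 01 (length 2)
  B: 11 (length 2)
  F: 10 (length 2)
Average code length: 172/86 = 2.0000 bits/symbol


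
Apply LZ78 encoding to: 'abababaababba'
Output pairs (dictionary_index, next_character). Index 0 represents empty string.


LZ78 encoding steps:
Dictionary: {0: ''}
Step 1: w='' (idx 0), next='a' -> output (0, 'a'), add 'a' as idx 1
Step 2: w='' (idx 0), next='b' -> output (0, 'b'), add 'b' as idx 2
Step 3: w='a' (idx 1), next='b' -> output (1, 'b'), add 'ab' as idx 3
Step 4: w='ab' (idx 3), next='a' -> output (3, 'a'), add 'aba' as idx 4
Step 5: w='aba' (idx 4), next='b' -> output (4, 'b'), add 'abab' as idx 5
Step 6: w='b' (idx 2), next='a' -> output (2, 'a'), add 'ba' as idx 6


Encoded: [(0, 'a'), (0, 'b'), (1, 'b'), (3, 'a'), (4, 'b'), (2, 'a')]


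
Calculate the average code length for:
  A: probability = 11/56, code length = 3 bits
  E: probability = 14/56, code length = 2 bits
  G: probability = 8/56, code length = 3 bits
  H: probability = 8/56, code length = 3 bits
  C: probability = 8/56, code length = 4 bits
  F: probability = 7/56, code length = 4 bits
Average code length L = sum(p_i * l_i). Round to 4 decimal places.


Weighted contributions p_i * l_i:
  A: (11/56) * 3 = 33/56
  E: (14/56) * 2 = 28/56
  G: (8/56) * 3 = 24/56
  H: (8/56) * 3 = 24/56
  C: (8/56) * 4 = 32/56
  F: (7/56) * 4 = 28/56
Sum = (33 + 28 + 24 + 24 + 32 + 28)/56 = 169/56

L = 169/56 = 3.0179 bits/symbol


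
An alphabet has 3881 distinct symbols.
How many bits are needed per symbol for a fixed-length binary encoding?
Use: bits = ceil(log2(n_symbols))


log2(3881) = 11.9222
Bracket: 2^11 = 2048 < 3881 <= 2^12 = 4096
So ceil(log2(3881)) = 12

bits = ceil(log2(3881)) = ceil(11.9222) = 12 bits


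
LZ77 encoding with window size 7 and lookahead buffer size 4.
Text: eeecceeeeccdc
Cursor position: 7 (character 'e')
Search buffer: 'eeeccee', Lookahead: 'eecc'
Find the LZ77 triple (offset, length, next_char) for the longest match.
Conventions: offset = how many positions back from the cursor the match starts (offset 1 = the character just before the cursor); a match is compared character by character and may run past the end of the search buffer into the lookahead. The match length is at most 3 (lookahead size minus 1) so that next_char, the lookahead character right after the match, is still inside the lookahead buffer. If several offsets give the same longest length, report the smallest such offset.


Try each offset into the search buffer:
  offset=1 (pos 6, char 'e'): match length 2
  offset=2 (pos 5, char 'e'): match length 2
  offset=3 (pos 4, char 'c'): match length 0
  offset=4 (pos 3, char 'c'): match length 0
  offset=5 (pos 2, char 'e'): match length 1
  offset=6 (pos 1, char 'e'): match length 3
  offset=7 (pos 0, char 'e'): match length 2
Longest match has length 3 at offset 6.
next_char = character at position 7 + 3 = 10 -> 'c'

Best match: offset=6, length=3 (matching 'eec' starting at position 1)
LZ77 triple: (6, 3, 'c')


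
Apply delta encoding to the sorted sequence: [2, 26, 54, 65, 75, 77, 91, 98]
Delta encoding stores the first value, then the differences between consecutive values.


First value: 2
Deltas:
  26 - 2 = 24
  54 - 26 = 28
  65 - 54 = 11
  75 - 65 = 10
  77 - 75 = 2
  91 - 77 = 14
  98 - 91 = 7


Delta encoded: [2, 24, 28, 11, 10, 2, 14, 7]


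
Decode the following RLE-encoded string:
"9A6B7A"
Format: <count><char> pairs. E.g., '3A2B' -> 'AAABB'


Expanding each <count><char> pair:
  9A -> 'AAAAAAAAA'
  6B -> 'BBBBBB'
  7A -> 'AAAAAAA'

Decoded = AAAAAAAAABBBBBBAAAAAAA


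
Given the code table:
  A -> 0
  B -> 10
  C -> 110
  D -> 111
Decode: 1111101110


Decoding:
111 -> D
110 -> C
111 -> D
0 -> A


Result: DCDA


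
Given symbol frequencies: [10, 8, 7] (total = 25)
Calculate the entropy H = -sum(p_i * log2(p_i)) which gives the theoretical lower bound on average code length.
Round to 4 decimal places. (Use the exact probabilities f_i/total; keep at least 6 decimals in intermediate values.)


Per-symbol terms -p_i * log2(p_i) with p_i = f_i/25:
  p = 10/25 = 0.400000: log2(p) = -1.321928, -p*log2(p) = 0.528771
  p = 8/25 = 0.320000: log2(p) = -1.643856, -p*log2(p) = 0.526034
  p = 7/25 = 0.280000: log2(p) = -1.836501, -p*log2(p) = 0.514220
H = 0.528771 + 0.526034 + 0.514220 = 1.569025

H = 1.569 bits/symbol


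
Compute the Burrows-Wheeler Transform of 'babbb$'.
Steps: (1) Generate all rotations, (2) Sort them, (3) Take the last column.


Rotations (sorted):
  0: $babbb -> last char: b
  1: abbb$b -> last char: b
  2: b$babb -> last char: b
  3: babbb$ -> last char: $
  4: bb$bab -> last char: b
  5: bbb$ba -> last char: a


BWT = bbb$ba


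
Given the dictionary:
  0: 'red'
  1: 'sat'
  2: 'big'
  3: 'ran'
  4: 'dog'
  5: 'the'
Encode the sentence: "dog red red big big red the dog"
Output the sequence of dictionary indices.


Look up each word in the dictionary:
  'dog' -> 4
  'red' -> 0
  'red' -> 0
  'big' -> 2
  'big' -> 2
  'red' -> 0
  'the' -> 5
  'dog' -> 4

Encoded: [4, 0, 0, 2, 2, 0, 5, 4]


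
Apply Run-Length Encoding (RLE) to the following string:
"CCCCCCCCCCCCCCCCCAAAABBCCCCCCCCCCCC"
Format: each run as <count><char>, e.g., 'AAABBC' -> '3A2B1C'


Scanning runs left to right:
  i=0: run of 'C' x 17 -> '17C'
  i=17: run of 'A' x 4 -> '4A'
  i=21: run of 'B' x 2 -> '2B'
  i=23: run of 'C' x 12 -> '12C'

RLE = 17C4A2B12C


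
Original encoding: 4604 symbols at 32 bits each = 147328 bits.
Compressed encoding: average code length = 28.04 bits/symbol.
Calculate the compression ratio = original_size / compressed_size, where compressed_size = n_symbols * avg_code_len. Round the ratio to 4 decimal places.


original_size = n_symbols * orig_bits = 4604 * 32 = 147328 bits
compressed_size = n_symbols * avg_code_len = 4604 * 28.04 = 129096.16 bits
ratio = original_size / compressed_size = 147328 / 129096.16 = 1.1412

Compression ratio = 1.1412


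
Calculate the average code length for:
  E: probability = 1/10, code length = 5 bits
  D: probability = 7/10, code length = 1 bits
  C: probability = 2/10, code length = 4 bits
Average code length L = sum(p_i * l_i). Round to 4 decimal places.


Weighted contributions p_i * l_i:
  E: (1/10) * 5 = 5/10
  D: (7/10) * 1 = 7/10
  C: (2/10) * 4 = 8/10
Sum = (5 + 7 + 8)/10 = 20/10

L = 20/10 = 2.0000 bits/symbol


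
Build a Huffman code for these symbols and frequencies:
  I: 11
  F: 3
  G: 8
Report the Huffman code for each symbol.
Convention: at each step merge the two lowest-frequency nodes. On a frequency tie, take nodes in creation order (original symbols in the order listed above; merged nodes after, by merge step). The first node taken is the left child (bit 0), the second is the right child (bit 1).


Huffman tree construction:
Step 1: Merge F(3) + G(8) = 11
Step 2: Merge I(11) + (F+G)(11) = 22
Read each symbol's code off the tree from the root (left child = 0, right child = 1).

Codes:
  I: 0 (length 1)
  F: 10 (length 2)
  G: 11 (length 2)
Average code length: 33/22 = 1.5000 bits/symbol


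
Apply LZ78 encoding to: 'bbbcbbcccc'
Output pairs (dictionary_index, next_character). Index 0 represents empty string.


LZ78 encoding steps:
Dictionary: {0: ''}
Step 1: w='' (idx 0), next='b' -> output (0, 'b'), add 'b' as idx 1
Step 2: w='b' (idx 1), next='b' -> output (1, 'b'), add 'bb' as idx 2
Step 3: w='' (idx 0), next='c' -> output (0, 'c'), add 'c' as idx 3
Step 4: w='bb' (idx 2), next='c' -> output (2, 'c'), add 'bbc' as idx 4
Step 5: w='c' (idx 3), next='c' -> output (3, 'c'), add 'cc' as idx 5
Step 6: w='c' (idx 3), end of input -> output (3, '')


Encoded: [(0, 'b'), (1, 'b'), (0, 'c'), (2, 'c'), (3, 'c'), (3, '')]


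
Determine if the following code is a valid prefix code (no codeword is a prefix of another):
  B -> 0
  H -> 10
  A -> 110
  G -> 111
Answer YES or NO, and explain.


Checking each pair (does one codeword prefix another?):
  B='0' vs H='10': no prefix
  B='0' vs A='110': no prefix
  B='0' vs G='111': no prefix
  H='10' vs B='0': no prefix
  H='10' vs A='110': no prefix
  H='10' vs G='111': no prefix
  A='110' vs B='0': no prefix
  A='110' vs H='10': no prefix
  A='110' vs G='111': no prefix
  G='111' vs B='0': no prefix
  G='111' vs H='10': no prefix
  G='111' vs A='110': no prefix
No violation found over all pairs.

YES -- this is a valid prefix code. No codeword is a prefix of any other codeword.


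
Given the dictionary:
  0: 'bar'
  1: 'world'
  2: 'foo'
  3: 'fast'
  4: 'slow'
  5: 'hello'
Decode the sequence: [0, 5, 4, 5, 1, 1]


Look up each index in the dictionary:
  0 -> 'bar'
  5 -> 'hello'
  4 -> 'slow'
  5 -> 'hello'
  1 -> 'world'
  1 -> 'world'

Decoded: "bar hello slow hello world world"


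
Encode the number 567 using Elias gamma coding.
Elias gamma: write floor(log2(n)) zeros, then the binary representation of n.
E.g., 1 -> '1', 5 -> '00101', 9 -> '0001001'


num_bits = floor(log2(567)) + 1 = 10
leading_zeros = num_bits - 1 = 9
binary(567) = 1000110111

Elias gamma(567) = '000000000' + '1000110111' = 0000000001000110111 (19 bits)


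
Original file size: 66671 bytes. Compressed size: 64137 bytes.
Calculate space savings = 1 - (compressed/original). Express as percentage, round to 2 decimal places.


ratio = compressed/original = 64137/66671 = 0.961992
savings = 1 - ratio = 1 - 0.961992 = 0.038008
as a percentage: 0.038008 * 100 = 3.8%

Space savings = 1 - 64137/66671 = 3.8%


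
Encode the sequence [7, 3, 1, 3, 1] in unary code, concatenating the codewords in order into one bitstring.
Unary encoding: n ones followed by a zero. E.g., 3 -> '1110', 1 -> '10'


Encode each number as n ones followed by a terminating 0:
  7 -> 11111110 (8 bits)
  3 -> 1110 (4 bits)
  1 -> 10 (2 bits)
  3 -> 1110 (4 bits)
  1 -> 10 (2 bits)
Total length = 8 + 4 + 2 + 4 + 2 = 20 bits.

Unary([7, 3, 1, 3, 1]) = 11111110111010111010 (20 bits)


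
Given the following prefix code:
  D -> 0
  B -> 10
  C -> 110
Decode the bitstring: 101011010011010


Decoding step by step:
Bits 10 -> B
Bits 10 -> B
Bits 110 -> C
Bits 10 -> B
Bits 0 -> D
Bits 110 -> C
Bits 10 -> B


Decoded message: BBCBDCB


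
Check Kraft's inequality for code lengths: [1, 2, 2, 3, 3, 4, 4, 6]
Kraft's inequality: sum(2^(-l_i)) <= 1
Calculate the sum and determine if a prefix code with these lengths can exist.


Sum = 2^(-1) + 2^(-2) + 2^(-2) + 2^(-3) + 2^(-3) + 2^(-4) + 2^(-4) + 2^(-6)
    = 0.5 + 0.25 + 0.25 + 0.125 + 0.125 + 0.0625 + 0.0625 + 0.015625
    = 89/64 = 1.390625
Since 1.390625 > 1, Kraft's inequality is NOT satisfied.
A prefix code with these lengths CANNOT exist.

Kraft sum = 1.390625. Not satisfied.


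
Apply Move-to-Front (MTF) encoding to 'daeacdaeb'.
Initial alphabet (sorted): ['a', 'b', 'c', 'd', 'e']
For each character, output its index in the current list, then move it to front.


MTF encoding:
'd': index 3 in ['a', 'b', 'c', 'd', 'e'] -> ['d', 'a', 'b', 'c', 'e']
'a': index 1 in ['d', 'a', 'b', 'c', 'e'] -> ['a', 'd', 'b', 'c', 'e']
'e': index 4 in ['a', 'd', 'b', 'c', 'e'] -> ['e', 'a', 'd', 'b', 'c']
'a': index 1 in ['e', 'a', 'd', 'b', 'c'] -> ['a', 'e', 'd', 'b', 'c']
'c': index 4 in ['a', 'e', 'd', 'b', 'c'] -> ['c', 'a', 'e', 'd', 'b']
'd': index 3 in ['c', 'a', 'e', 'd', 'b'] -> ['d', 'c', 'a', 'e', 'b']
'a': index 2 in ['d', 'c', 'a', 'e', 'b'] -> ['a', 'd', 'c', 'e', 'b']
'e': index 3 in ['a', 'd', 'c', 'e', 'b'] -> ['e', 'a', 'd', 'c', 'b']
'b': index 4 in ['e', 'a', 'd', 'c', 'b'] -> ['b', 'e', 'a', 'd', 'c']


Output: [3, 1, 4, 1, 4, 3, 2, 3, 4]


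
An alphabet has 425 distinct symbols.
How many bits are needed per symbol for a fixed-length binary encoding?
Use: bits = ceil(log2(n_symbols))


log2(425) = 8.7313
Bracket: 2^8 = 256 < 425 <= 2^9 = 512
So ceil(log2(425)) = 9

bits = ceil(log2(425)) = ceil(8.7313) = 9 bits


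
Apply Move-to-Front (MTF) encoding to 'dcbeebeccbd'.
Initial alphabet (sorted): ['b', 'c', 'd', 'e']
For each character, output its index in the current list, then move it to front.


MTF encoding:
'd': index 2 in ['b', 'c', 'd', 'e'] -> ['d', 'b', 'c', 'e']
'c': index 2 in ['d', 'b', 'c', 'e'] -> ['c', 'd', 'b', 'e']
'b': index 2 in ['c', 'd', 'b', 'e'] -> ['b', 'c', 'd', 'e']
'e': index 3 in ['b', 'c', 'd', 'e'] -> ['e', 'b', 'c', 'd']
'e': index 0 in ['e', 'b', 'c', 'd'] -> ['e', 'b', 'c', 'd']
'b': index 1 in ['e', 'b', 'c', 'd'] -> ['b', 'e', 'c', 'd']
'e': index 1 in ['b', 'e', 'c', 'd'] -> ['e', 'b', 'c', 'd']
'c': index 2 in ['e', 'b', 'c', 'd'] -> ['c', 'e', 'b', 'd']
'c': index 0 in ['c', 'e', 'b', 'd'] -> ['c', 'e', 'b', 'd']
'b': index 2 in ['c', 'e', 'b', 'd'] -> ['b', 'c', 'e', 'd']
'd': index 3 in ['b', 'c', 'e', 'd'] -> ['d', 'b', 'c', 'e']


Output: [2, 2, 2, 3, 0, 1, 1, 2, 0, 2, 3]


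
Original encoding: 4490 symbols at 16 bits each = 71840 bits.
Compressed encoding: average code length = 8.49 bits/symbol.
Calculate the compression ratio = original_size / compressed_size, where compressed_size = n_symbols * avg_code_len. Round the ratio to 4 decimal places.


original_size = n_symbols * orig_bits = 4490 * 16 = 71840 bits
compressed_size = n_symbols * avg_code_len = 4490 * 8.49 = 38120.1 bits
ratio = original_size / compressed_size = 71840 / 38120.1 = 1.8846

Compression ratio = 1.8846


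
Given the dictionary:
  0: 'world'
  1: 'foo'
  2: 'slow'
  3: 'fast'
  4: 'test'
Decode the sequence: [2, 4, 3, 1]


Look up each index in the dictionary:
  2 -> 'slow'
  4 -> 'test'
  3 -> 'fast'
  1 -> 'foo'

Decoded: "slow test fast foo"


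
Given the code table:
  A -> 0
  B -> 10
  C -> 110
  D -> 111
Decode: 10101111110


Decoding:
10 -> B
10 -> B
111 -> D
111 -> D
0 -> A


Result: BBDDA


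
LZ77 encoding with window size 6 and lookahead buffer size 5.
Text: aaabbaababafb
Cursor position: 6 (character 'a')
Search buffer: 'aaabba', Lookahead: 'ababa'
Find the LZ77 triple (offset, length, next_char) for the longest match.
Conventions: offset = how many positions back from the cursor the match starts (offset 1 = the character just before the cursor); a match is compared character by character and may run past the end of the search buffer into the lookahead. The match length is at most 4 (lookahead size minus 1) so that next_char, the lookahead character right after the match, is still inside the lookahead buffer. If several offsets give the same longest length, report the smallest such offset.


Try each offset into the search buffer:
  offset=1 (pos 5, char 'a'): match length 1
  offset=2 (pos 4, char 'b'): match length 0
  offset=3 (pos 3, char 'b'): match length 0
  offset=4 (pos 2, char 'a'): match length 2
  offset=5 (pos 1, char 'a'): match length 1
  offset=6 (pos 0, char 'a'): match length 1
Longest match has length 2 at offset 4.
next_char = character at position 6 + 2 = 8 -> 'a'

Best match: offset=4, length=2 (matching 'ab' starting at position 2)
LZ77 triple: (4, 2, 'a')


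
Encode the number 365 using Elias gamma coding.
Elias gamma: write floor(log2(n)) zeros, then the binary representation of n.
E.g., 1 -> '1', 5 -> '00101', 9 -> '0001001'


num_bits = floor(log2(365)) + 1 = 9
leading_zeros = num_bits - 1 = 8
binary(365) = 101101101

Elias gamma(365) = '00000000' + '101101101' = 00000000101101101 (17 bits)


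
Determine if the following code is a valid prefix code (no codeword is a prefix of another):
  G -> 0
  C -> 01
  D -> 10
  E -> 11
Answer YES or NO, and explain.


Checking each pair (does one codeword prefix another?):
  G='0' vs C='01': prefix -- VIOLATION

NO -- this is NOT a valid prefix code. G (0) is a prefix of C (01).


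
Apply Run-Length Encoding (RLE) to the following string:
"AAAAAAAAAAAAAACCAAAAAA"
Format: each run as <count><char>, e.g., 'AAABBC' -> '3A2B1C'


Scanning runs left to right:
  i=0: run of 'A' x 14 -> '14A'
  i=14: run of 'C' x 2 -> '2C'
  i=16: run of 'A' x 6 -> '6A'

RLE = 14A2C6A


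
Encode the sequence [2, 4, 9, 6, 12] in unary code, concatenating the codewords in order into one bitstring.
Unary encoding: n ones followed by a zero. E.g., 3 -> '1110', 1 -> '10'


Encode each number as n ones followed by a terminating 0:
  2 -> 110 (3 bits)
  4 -> 11110 (5 bits)
  9 -> 1111111110 (10 bits)
  6 -> 1111110 (7 bits)
  12 -> 1111111111110 (13 bits)
Total length = 3 + 5 + 10 + 7 + 13 = 38 bits.

Unary([2, 4, 9, 6, 12]) = 11011110111111111011111101111111111110 (38 bits)


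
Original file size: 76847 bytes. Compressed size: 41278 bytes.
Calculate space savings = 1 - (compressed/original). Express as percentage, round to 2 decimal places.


ratio = compressed/original = 41278/76847 = 0.537145
savings = 1 - ratio = 1 - 0.537145 = 0.462855
as a percentage: 0.462855 * 100 = 46.29%

Space savings = 1 - 41278/76847 = 46.29%


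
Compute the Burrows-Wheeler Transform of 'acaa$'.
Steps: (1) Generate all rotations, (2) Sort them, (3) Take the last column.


Rotations (sorted):
  0: $acaa -> last char: a
  1: a$aca -> last char: a
  2: aa$ac -> last char: c
  3: acaa$ -> last char: $
  4: caa$a -> last char: a


BWT = aac$a


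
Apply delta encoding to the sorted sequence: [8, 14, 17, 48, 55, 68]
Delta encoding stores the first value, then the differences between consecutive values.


First value: 8
Deltas:
  14 - 8 = 6
  17 - 14 = 3
  48 - 17 = 31
  55 - 48 = 7
  68 - 55 = 13


Delta encoded: [8, 6, 3, 31, 7, 13]


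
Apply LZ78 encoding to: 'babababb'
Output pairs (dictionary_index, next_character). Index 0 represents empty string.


LZ78 encoding steps:
Dictionary: {0: ''}
Step 1: w='' (idx 0), next='b' -> output (0, 'b'), add 'b' as idx 1
Step 2: w='' (idx 0), next='a' -> output (0, 'a'), add 'a' as idx 2
Step 3: w='b' (idx 1), next='a' -> output (1, 'a'), add 'ba' as idx 3
Step 4: w='ba' (idx 3), next='b' -> output (3, 'b'), add 'bab' as idx 4
Step 5: w='b' (idx 1), end of input -> output (1, '')


Encoded: [(0, 'b'), (0, 'a'), (1, 'a'), (3, 'b'), (1, '')]


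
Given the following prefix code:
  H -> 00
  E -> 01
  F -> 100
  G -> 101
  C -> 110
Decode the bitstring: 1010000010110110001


Decoding step by step:
Bits 101 -> G
Bits 00 -> H
Bits 00 -> H
Bits 01 -> E
Bits 01 -> E
Bits 101 -> G
Bits 100 -> F
Bits 01 -> E


Decoded message: GHHEEGFE


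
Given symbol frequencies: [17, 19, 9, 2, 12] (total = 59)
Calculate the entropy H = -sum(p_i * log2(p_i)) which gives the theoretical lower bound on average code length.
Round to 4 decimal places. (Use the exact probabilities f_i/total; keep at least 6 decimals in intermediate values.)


Per-symbol terms -p_i * log2(p_i) with p_i = f_i/59:
  p = 17/59 = 0.288136: log2(p) = -1.795180, -p*log2(p) = 0.517255
  p = 19/59 = 0.322034: log2(p) = -1.634716, -p*log2(p) = 0.526434
  p = 9/59 = 0.152542: log2(p) = -2.712718, -p*log2(p) = 0.413804
  p = 2/59 = 0.033898: log2(p) = -4.882643, -p*log2(p) = 0.165513
  p = 12/59 = 0.203390: log2(p) = -2.297681, -p*log2(p) = 0.467325
H = 0.517255 + 0.526434 + 0.413804 + 0.165513 + 0.467325 = 2.090331

H = 2.0903 bits/symbol


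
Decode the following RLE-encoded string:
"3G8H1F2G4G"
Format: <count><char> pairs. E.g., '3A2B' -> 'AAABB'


Expanding each <count><char> pair:
  3G -> 'GGG'
  8H -> 'HHHHHHHH'
  1F -> 'F'
  2G -> 'GG'
  4G -> 'GGGG'

Decoded = GGGHHHHHHHHFGGGGGG


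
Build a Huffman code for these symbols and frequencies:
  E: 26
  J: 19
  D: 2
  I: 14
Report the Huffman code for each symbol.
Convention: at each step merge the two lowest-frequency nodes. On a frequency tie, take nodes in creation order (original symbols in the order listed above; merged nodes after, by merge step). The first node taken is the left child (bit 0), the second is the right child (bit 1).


Huffman tree construction:
Step 1: Merge D(2) + I(14) = 16
Step 2: Merge (D+I)(16) + J(19) = 35
Step 3: Merge E(26) + ((D+I)+J)(35) = 61
Read each symbol's code off the tree from the root (left child = 0, right child = 1).

Codes:
  E: 0 (length 1)
  J: 11 (length 2)
  D: 100 (length 3)
  I: 101 (length 3)
Average code length: 112/61 = 1.8361 bits/symbol


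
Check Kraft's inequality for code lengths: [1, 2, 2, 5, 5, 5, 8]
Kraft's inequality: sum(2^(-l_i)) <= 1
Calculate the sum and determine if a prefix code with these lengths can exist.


Sum = 2^(-1) + 2^(-2) + 2^(-2) + 2^(-5) + 2^(-5) + 2^(-5) + 2^(-8)
    = 0.5 + 0.25 + 0.25 + 0.03125 + 0.03125 + 0.03125 + 0.00390625
    = 281/256 = 1.09765625
Since 1.09765625 > 1, Kraft's inequality is NOT satisfied.
A prefix code with these lengths CANNOT exist.

Kraft sum = 1.09765625. Not satisfied.


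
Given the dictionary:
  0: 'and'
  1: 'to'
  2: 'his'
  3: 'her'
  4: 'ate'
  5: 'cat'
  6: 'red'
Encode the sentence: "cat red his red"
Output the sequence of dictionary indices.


Look up each word in the dictionary:
  'cat' -> 5
  'red' -> 6
  'his' -> 2
  'red' -> 6

Encoded: [5, 6, 2, 6]


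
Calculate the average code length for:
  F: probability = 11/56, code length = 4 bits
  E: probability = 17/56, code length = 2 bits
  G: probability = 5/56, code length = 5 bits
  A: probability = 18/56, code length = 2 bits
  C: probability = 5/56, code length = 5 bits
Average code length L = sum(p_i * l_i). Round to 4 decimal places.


Weighted contributions p_i * l_i:
  F: (11/56) * 4 = 44/56
  E: (17/56) * 2 = 34/56
  G: (5/56) * 5 = 25/56
  A: (18/56) * 2 = 36/56
  C: (5/56) * 5 = 25/56
Sum = (44 + 34 + 25 + 36 + 25)/56 = 164/56

L = 164/56 = 2.9286 bits/symbol


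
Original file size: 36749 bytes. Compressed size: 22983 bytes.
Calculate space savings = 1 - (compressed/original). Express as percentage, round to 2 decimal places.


ratio = compressed/original = 22983/36749 = 0.625405
savings = 1 - ratio = 1 - 0.625405 = 0.374595
as a percentage: 0.374595 * 100 = 37.46%

Space savings = 1 - 22983/36749 = 37.46%


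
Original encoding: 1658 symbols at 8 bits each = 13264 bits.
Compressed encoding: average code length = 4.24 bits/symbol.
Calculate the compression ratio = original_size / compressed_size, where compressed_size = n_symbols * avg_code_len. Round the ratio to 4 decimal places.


original_size = n_symbols * orig_bits = 1658 * 8 = 13264 bits
compressed_size = n_symbols * avg_code_len = 1658 * 4.24 = 7029.92 bits
ratio = original_size / compressed_size = 13264 / 7029.92 = 1.8868

Compression ratio = 1.8868


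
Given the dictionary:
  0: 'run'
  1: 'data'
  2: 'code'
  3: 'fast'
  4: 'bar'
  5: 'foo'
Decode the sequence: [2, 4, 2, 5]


Look up each index in the dictionary:
  2 -> 'code'
  4 -> 'bar'
  2 -> 'code'
  5 -> 'foo'

Decoded: "code bar code foo"


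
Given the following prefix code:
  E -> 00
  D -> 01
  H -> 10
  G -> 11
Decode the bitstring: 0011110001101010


Decoding step by step:
Bits 00 -> E
Bits 11 -> G
Bits 11 -> G
Bits 00 -> E
Bits 01 -> D
Bits 10 -> H
Bits 10 -> H
Bits 10 -> H


Decoded message: EGGEDHHH


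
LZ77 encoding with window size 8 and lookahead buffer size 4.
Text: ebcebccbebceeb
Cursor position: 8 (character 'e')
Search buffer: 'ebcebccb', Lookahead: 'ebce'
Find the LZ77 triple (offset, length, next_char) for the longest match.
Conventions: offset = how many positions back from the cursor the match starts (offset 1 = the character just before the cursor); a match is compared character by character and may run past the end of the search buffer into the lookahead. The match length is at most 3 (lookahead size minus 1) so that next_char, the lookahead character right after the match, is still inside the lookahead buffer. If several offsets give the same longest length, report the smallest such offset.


Try each offset into the search buffer:
  offset=1 (pos 7, char 'b'): match length 0
  offset=2 (pos 6, char 'c'): match length 0
  offset=3 (pos 5, char 'c'): match length 0
  offset=4 (pos 4, char 'b'): match length 0
  offset=5 (pos 3, char 'e'): match length 3
  offset=6 (pos 2, char 'c'): match length 0
  offset=7 (pos 1, char 'b'): match length 0
  offset=8 (pos 0, char 'e'): match length 3
Longest match has length 3, found at offsets 5, 8; take the smallest, offset 5.
next_char = character at position 8 + 3 = 11 -> 'e'

Best match: offset=5, length=3 (matching 'ebc' starting at position 3)
LZ77 triple: (5, 3, 'e')


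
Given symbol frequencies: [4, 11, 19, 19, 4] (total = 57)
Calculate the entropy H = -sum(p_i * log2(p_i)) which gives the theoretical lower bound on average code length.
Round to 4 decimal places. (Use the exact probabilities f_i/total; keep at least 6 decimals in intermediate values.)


Per-symbol terms -p_i * log2(p_i) with p_i = f_i/57:
  p = 4/57 = 0.070175: log2(p) = -3.832890, -p*log2(p) = 0.268975
  p = 11/57 = 0.192982: log2(p) = -2.373458, -p*log2(p) = 0.458036
  p = 19/57 = 0.333333: log2(p) = -1.584963, -p*log2(p) = 0.528321
  p = 19/57 = 0.333333: log2(p) = -1.584963, -p*log2(p) = 0.528321
  p = 4/57 = 0.070175: log2(p) = -3.832890, -p*log2(p) = 0.268975
H = 0.268975 + 0.458036 + 0.528321 + 0.528321 + 0.268975 = 2.052628

H = 2.0526 bits/symbol


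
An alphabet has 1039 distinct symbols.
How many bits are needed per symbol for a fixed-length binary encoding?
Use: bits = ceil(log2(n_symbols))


log2(1039) = 10.021
Bracket: 2^10 = 1024 < 1039 <= 2^11 = 2048
So ceil(log2(1039)) = 11

bits = ceil(log2(1039)) = ceil(10.021) = 11 bits


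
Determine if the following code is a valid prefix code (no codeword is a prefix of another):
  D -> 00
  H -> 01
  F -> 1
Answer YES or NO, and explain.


Checking each pair (does one codeword prefix another?):
  D='00' vs H='01': no prefix
  D='00' vs F='1': no prefix
  H='01' vs D='00': no prefix
  H='01' vs F='1': no prefix
  F='1' vs D='00': no prefix
  F='1' vs H='01': no prefix
No violation found over all pairs.

YES -- this is a valid prefix code. No codeword is a prefix of any other codeword.
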